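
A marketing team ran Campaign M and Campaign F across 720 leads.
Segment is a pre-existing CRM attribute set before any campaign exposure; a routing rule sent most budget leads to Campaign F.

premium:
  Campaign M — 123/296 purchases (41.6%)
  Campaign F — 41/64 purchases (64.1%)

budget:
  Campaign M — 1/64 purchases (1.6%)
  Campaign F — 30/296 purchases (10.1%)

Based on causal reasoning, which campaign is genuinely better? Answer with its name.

Campaign F

Customer segment satisfies the back-door criterion: it is not a descendant of the campaign, and it blocks the spurious path from campaign to outcome. Adjusting for it (i.e., using the within-customer segment rates) gives the causal effect.
Within each level — premium: 41.6% vs 64.1%; budget: 1.6% vs 10.1% — Campaign F is higher every time.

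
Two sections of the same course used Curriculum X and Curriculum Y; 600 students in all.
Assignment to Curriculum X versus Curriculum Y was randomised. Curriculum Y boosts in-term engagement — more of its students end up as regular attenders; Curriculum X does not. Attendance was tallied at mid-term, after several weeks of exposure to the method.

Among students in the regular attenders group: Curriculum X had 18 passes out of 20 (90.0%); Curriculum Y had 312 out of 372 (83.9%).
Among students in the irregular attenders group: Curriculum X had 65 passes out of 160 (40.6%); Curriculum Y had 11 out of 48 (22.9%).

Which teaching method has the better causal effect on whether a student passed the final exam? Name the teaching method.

Mid-term attendance is recorded after the teaching method and is itself shifted by it — it sits on the causal path from teaching method to outcome. Conditioning on a mediator would strip out part of the effect we want; the pooled comparison gives the total causal effect.
Pooled: Curriculum X 46.1% vs Curriculum Y 76.9%; Curriculum Y is higher overall.

Curriculum Y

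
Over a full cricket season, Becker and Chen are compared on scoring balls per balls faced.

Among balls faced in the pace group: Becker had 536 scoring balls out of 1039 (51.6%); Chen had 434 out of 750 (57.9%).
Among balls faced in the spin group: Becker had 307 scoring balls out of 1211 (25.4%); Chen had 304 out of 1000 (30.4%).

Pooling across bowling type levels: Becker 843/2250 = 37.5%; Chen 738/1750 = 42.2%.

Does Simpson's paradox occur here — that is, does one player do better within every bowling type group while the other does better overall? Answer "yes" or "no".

no

Within each bowling type level (pace 51.6% vs 57.9%; spin 25.4% vs 30.4%), Chen has the higher rate every time. Pooled: 37.5% vs 42.2% — Chen has the higher rate overall. They agree.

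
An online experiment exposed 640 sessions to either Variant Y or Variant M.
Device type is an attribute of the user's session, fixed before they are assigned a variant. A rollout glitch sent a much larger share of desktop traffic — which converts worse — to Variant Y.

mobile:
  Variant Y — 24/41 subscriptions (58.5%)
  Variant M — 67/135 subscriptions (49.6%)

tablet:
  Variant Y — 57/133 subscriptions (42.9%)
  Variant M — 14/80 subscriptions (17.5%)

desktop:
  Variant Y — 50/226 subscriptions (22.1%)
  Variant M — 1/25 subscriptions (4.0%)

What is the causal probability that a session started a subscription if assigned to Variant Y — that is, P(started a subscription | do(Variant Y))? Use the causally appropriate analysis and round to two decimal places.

0.39

Within every device type level Variant Y has the higher rate, yet pooled Variant M does — Simpson's reversal.
Since device type is a pre-existing factor (not a product of the variant) and it affects the outcome on its own, it is a confounder. The stratified rates, not the pooled rate, identify the causal effect.
Standardising Variant Y to the population device type mix: 0.275·24/41 + 0.333·57/133 + 0.392·50/226 = 0.390.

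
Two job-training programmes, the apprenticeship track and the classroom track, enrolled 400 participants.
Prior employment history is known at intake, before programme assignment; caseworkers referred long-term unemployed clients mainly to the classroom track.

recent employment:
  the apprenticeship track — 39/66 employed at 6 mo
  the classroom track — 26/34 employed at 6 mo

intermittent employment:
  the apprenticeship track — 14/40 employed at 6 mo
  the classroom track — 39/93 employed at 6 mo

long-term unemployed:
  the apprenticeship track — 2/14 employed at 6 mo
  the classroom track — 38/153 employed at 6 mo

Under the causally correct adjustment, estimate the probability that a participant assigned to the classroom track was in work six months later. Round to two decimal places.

Prior employment history differs across programmes for reasons unrelated to any effect of the programme itself, and it separately predicts the outcome — a classic confounder. We must compare within prior employment history levels.
Standardising the classroom track to the population prior employment history mix: 0.250·26/34 + 0.333·39/93 + 0.417·38/153 = 0.434.

0.43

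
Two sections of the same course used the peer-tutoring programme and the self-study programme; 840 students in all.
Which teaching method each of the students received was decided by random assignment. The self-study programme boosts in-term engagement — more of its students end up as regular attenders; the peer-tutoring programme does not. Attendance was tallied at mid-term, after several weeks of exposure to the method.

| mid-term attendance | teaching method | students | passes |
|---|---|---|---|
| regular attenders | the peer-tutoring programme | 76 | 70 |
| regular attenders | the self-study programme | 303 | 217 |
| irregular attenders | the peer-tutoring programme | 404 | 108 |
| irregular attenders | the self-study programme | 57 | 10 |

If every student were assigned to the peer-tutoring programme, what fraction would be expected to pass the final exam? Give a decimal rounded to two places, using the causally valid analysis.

0.37

Mid-term attendance lies on the pathway teaching method → mid-term attendance → outcome, so adjusting for it blocks the indirect effect. For the total causal effect of teaching method, use the unadjusted pooled rates.
So P(outcome | do(the peer-tutoring programme)) is just the pooled rate for the peer-tutoring programme: 178/480 = 0.371.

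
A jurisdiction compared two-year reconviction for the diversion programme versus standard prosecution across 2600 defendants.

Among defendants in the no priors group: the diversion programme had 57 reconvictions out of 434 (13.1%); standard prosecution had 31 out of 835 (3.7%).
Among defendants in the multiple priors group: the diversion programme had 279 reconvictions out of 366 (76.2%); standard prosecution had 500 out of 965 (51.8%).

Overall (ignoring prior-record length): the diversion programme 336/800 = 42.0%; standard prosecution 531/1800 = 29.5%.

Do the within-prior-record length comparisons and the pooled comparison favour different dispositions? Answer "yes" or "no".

Within each prior-record length level (no priors 13.1% vs 3.7%; multiple priors 76.2% vs 51.8%), standard prosecution has the lower rate every time. Pooled: 42.0% vs 29.5% — standard prosecution has the lower rate overall. They agree.

no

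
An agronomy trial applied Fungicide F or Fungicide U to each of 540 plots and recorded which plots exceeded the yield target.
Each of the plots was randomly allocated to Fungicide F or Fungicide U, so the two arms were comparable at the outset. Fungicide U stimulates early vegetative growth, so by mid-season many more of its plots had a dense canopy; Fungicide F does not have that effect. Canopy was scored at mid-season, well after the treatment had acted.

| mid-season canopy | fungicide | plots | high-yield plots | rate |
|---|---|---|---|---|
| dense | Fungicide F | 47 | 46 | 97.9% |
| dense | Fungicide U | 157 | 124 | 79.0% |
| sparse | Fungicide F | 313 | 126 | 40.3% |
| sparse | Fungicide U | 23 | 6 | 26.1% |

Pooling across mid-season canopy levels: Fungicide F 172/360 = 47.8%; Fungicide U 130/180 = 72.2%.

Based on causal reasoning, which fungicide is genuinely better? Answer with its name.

The stratified and pooled comparisons disagree (Fungicide F wins within each mid-season canopy; Fungicide U wins overall), so the answer turns on the causal role of mid-season canopy.
Mid-season canopy here is a post-treatment variable shaped by the fungicide; conditioning on it would introduce bias rather than remove it. The overall comparison is the causal one.
Pooled: Fungicide F 47.8% vs Fungicide U 72.2%; Fungicide U is higher overall.

Fungicide U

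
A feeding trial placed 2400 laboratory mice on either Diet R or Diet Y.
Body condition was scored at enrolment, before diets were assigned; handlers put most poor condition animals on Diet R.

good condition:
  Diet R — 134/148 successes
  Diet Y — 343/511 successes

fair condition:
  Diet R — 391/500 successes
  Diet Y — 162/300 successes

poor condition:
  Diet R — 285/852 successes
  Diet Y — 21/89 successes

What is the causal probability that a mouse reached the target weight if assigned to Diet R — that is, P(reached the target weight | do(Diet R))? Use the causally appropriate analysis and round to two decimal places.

Diet R is higher inside every starting body condition stratum but Diet Y is higher in aggregate. Whether to stratify depends on how starting body condition relates to the diet.
Here starting body condition is a common cause — it drives both which diet a case falls under and the outcome. The crude comparison mixes populations; the stratum-specific rates are the causally relevant ones.
Standardising Diet R to the population starting body condition mix: 0.275·134/148 + 0.333·391/500 + 0.392·285/852 = 0.640.

0.64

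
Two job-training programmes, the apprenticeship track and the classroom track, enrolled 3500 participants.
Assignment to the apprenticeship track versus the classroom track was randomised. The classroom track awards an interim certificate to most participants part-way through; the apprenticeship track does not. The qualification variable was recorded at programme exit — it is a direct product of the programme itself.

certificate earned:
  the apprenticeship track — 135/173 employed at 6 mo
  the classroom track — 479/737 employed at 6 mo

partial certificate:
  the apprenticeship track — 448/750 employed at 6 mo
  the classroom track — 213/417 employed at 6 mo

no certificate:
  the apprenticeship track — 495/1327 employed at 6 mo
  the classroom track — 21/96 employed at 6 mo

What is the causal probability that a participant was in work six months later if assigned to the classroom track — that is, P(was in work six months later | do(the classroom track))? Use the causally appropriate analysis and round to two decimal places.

Qualification attained during the programme lies on the pathway programme → qualification attained during the programme → outcome, so adjusting for it blocks the indirect effect. For the total causal effect of programme, use the unadjusted pooled rates.
So P(outcome | do(the classroom track)) is just the pooled rate for the classroom track: 713/1250 = 0.570.

0.57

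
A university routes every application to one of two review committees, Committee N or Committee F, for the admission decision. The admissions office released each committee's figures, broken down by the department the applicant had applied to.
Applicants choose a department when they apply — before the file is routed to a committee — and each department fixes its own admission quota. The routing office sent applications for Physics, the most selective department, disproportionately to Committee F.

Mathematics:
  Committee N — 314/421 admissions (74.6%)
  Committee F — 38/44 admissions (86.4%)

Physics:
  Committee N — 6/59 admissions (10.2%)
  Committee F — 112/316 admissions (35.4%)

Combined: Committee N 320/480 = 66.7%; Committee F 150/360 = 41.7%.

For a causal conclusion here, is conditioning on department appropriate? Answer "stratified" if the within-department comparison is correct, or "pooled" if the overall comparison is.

Department is set before the review committee has any effect — it is not caused by the review committee — and it independently drives the outcome. That makes it a confounder, so the causal comparison is within department levels.
Within each level — Mathematics: 74.6% vs 86.4%; Physics: 10.2% vs 35.4% — Committee F is higher every time.

stratified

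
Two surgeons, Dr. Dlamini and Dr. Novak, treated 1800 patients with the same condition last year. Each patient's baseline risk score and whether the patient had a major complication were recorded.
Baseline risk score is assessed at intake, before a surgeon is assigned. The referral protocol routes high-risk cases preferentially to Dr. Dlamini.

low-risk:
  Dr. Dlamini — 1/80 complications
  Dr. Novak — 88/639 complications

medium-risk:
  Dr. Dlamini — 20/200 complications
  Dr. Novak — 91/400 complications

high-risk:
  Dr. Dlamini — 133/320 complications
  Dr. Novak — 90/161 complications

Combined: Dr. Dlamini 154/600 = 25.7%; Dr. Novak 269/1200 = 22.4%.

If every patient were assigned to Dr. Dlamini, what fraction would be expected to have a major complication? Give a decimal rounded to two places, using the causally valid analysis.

0.15

The stratified and pooled comparisons disagree (Dr. Dlamini wins within each baseline risk score; Dr. Novak wins overall), so the answer turns on the causal role of baseline risk score.
Nothing the surgeon does changes baseline risk score; the imbalance is an allocation artefact. With baseline risk score also predicting the outcome, the pooled figure is confounded, and the within-stratum comparison is the causal one.
Standardising Dr. Dlamini to the population baseline risk score mix: 0.399·1/80 + 0.333·20/200 + 0.267·133/320 = 0.149.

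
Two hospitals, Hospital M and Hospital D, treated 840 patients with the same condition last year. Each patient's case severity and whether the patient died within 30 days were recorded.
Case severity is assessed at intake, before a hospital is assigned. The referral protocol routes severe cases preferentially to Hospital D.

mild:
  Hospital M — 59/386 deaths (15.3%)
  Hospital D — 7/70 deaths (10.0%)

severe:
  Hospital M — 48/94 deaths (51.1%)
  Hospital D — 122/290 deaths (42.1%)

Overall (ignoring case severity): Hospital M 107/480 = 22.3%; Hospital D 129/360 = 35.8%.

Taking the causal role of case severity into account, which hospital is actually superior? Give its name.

Hospital D

Here case severity is a common cause — it drives both which hospital a case falls under and the outcome. The crude comparison mixes populations; the stratum-specific rates are the causally relevant ones.
Within each level — mild: 15.3% vs 10.0%; severe: 51.1% vs 42.1% — Hospital D is lower every time.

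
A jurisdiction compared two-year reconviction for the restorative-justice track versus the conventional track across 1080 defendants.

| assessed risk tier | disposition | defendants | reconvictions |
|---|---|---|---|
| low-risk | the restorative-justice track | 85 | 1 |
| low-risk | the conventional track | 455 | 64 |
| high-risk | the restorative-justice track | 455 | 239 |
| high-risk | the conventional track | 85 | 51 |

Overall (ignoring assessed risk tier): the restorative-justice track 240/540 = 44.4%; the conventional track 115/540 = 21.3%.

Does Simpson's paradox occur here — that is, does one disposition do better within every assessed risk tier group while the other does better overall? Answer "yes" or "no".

yes

Within each assessed risk tier level (low-risk 1.2% vs 14.1%; high-risk 52.5% vs 60.0%), the restorative-justice track has the lower rate every time. Pooled: 44.4% vs 21.3% — the conventional track has the lower rate overall. The two comparisons disagree.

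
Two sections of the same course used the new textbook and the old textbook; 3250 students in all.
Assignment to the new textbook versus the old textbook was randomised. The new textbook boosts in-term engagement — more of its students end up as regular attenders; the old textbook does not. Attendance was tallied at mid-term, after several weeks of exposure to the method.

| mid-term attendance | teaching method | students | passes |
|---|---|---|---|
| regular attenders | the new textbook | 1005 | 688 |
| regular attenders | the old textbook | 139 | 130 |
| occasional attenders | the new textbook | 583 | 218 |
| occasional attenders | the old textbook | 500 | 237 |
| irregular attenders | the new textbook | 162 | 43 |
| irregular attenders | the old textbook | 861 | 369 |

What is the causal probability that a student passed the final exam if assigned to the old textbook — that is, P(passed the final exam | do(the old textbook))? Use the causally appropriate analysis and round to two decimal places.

Within every mid-term attendance level the old textbook has the higher rate, yet pooled the new textbook does — Simpson's reversal.
The distribution of mid-term attendance is itself part of what the teaching method does — it is an intermediate outcome. Holding it fixed would remove that part of the effect; the total effect is the pooled difference.
So P(outcome | do(the old textbook)) is just the pooled rate for the old textbook: 736/1500 = 0.491.

0.49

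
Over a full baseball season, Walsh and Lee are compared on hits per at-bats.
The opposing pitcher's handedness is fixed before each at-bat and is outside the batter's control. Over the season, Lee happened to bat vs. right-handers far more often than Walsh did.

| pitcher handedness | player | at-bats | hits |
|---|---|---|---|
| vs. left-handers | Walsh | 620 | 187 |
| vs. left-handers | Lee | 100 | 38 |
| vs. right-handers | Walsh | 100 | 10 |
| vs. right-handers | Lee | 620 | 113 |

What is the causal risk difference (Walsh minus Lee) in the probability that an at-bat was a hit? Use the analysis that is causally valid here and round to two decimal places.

-0.08

Pitcher handedness satisfies the back-door criterion: it is not a descendant of the player, and it blocks the spurious path from player to outcome. Adjusting for it (i.e., using the within-pitcher handedness rates) gives the causal effect.
Adjusting over the population distribution of pitcher handedness: 0.500·(0.302−0.380) + 0.500·(0.100−0.182) = -0.080.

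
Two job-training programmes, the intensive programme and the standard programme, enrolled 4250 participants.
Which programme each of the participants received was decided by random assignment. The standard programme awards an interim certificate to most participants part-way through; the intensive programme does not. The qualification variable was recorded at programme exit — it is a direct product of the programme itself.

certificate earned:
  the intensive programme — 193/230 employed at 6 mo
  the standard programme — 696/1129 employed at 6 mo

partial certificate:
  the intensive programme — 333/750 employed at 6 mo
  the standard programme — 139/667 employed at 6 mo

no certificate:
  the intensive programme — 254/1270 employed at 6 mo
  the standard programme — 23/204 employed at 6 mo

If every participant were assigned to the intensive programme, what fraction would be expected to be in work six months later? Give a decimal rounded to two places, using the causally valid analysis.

0.35

The qualification attained during the programme-specific comparison favours the intensive programme throughout, but the pooled figures favour the standard programme. The question is whether to condition on qualification attained during the programme.
Qualification attained during the programme here is a post-treatment variable shaped by the programme; conditioning on it would introduce bias rather than remove it. The overall comparison is the causal one.
So P(outcome | do(the intensive programme)) is just the pooled rate for the intensive programme: 780/2250 = 0.347.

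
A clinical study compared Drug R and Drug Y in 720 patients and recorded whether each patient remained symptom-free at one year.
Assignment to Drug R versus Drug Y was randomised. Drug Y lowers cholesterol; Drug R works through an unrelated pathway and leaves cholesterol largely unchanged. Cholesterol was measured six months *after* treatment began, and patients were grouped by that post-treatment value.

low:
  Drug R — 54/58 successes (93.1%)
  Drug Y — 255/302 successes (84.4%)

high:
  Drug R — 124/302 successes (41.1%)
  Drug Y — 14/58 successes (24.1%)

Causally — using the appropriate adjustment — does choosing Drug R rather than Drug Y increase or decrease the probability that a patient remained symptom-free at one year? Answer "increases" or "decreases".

decreases

Because the drug influences cholesterol, cholesterol is a post-treatment mediator, not a confounder. Stratifying on it would bias the estimate; the causal effect is the crude pooled difference.
Pooled: Drug R 49.4% vs Drug Y 74.7%; Drug Y is higher overall.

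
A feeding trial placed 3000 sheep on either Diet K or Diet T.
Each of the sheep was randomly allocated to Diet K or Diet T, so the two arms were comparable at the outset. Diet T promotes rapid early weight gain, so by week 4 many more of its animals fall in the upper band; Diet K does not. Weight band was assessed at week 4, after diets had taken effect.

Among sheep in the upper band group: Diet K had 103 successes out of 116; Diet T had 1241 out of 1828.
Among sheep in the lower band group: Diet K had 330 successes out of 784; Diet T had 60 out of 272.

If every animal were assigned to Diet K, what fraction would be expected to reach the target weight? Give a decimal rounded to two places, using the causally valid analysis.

0.48

Week-4 weight band is recorded after the diet and is itself shifted by it — it sits on the causal path from diet to outcome. Conditioning on a mediator would strip out part of the effect we want; the pooled comparison gives the total causal effect.
So P(outcome | do(Diet K)) is just the pooled rate for Diet K: 433/900 = 0.481.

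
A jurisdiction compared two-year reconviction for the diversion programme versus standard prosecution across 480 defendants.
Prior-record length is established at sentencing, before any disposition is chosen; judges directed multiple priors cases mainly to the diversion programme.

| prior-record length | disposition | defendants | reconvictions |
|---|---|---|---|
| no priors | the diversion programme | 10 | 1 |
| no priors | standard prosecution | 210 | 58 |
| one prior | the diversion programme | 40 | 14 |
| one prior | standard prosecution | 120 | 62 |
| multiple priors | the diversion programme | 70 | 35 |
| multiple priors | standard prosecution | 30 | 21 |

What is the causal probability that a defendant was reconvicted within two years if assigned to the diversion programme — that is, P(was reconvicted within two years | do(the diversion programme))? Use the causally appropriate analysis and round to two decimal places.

The prior-record length-specific comparison favours the diversion programme throughout, but the pooled figures favour standard prosecution. The question is whether to condition on prior-record length.
Here prior-record length is a common cause — it drives both which disposition a case falls under and the outcome. The crude comparison mixes populations; the stratum-specific rates are the causally relevant ones.
Standardising the diversion programme to the population prior-record length mix: 0.458·1/10 + 0.333·14/40 + 0.208·35/70 = 0.267.

0.27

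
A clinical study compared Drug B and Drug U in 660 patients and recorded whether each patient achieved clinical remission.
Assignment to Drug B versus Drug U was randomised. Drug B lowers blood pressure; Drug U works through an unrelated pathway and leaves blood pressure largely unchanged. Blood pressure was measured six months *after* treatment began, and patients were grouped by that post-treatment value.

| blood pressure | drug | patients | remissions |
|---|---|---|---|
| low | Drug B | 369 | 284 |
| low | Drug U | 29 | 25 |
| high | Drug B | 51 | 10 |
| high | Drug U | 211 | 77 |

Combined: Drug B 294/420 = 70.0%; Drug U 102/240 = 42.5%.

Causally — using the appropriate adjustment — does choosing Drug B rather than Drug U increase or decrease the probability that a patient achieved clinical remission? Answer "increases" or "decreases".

Blood pressure lies on the pathway drug → blood pressure → outcome, so adjusting for it blocks the indirect effect. For the total causal effect of drug, use the unadjusted pooled rates.
Pooled: Drug B 70.0% vs Drug U 42.5%; Drug B is higher overall.

increases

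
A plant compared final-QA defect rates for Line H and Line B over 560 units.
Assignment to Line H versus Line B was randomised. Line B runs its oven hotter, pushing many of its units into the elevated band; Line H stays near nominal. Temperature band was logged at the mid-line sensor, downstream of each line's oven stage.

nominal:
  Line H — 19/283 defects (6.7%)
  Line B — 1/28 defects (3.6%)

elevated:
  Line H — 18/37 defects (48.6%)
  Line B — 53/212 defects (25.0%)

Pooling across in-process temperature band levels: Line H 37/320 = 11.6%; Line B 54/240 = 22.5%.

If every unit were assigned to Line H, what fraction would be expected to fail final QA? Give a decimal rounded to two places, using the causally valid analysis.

0.12

Within every in-process temperature band level Line B has the lower rate, yet pooled Line H does — Simpson's reversal.
The distribution of in-process temperature band is itself part of what the line does — it is an intermediate outcome. Holding it fixed would remove that part of the effect; the total effect is the pooled difference.
So P(outcome | do(Line H)) is just the pooled rate for Line H: 37/320 = 0.116.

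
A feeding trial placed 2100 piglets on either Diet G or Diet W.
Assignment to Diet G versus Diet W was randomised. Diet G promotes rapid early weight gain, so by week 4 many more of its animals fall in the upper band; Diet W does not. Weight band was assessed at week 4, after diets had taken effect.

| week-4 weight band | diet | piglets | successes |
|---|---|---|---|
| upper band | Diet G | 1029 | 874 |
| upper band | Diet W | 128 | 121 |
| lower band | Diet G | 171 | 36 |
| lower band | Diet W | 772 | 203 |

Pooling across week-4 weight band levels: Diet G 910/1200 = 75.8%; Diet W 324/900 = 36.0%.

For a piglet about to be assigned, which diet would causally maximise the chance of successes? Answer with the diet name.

Diet G

Week-4 weight band here is a post-treatment variable shaped by the diet; conditioning on it would introduce bias rather than remove it. The overall comparison is the causal one.
Pooled: Diet G 75.8% vs Diet W 36.0%; Diet G is higher overall.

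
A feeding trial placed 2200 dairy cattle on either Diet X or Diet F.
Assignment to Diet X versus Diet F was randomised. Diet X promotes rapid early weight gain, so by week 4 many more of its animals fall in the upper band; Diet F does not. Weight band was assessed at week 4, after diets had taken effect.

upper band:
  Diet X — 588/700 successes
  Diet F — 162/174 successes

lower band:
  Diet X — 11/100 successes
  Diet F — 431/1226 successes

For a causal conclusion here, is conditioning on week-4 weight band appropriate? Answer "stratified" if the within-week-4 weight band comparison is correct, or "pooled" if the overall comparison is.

pooled

Within every week-4 weight band level Diet F has the higher rate, yet pooled Diet X does — Simpson's reversal.
Because the diet influences week-4 weight band, week-4 weight band is a post-treatment mediator, not a confounder. Stratifying on it would bias the estimate; the causal effect is the crude pooled difference.
Pooled: Diet X 74.9% vs Diet F 42.4%; Diet X is higher overall.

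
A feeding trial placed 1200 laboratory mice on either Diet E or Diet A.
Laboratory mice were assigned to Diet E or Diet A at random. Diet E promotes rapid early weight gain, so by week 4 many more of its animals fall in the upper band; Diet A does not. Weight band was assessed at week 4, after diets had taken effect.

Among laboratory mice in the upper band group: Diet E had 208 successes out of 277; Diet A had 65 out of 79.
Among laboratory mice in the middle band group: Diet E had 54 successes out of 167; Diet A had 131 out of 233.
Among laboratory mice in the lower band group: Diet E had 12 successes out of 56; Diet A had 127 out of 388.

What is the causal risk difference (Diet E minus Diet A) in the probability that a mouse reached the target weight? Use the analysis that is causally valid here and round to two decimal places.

+0.09

The distribution of week-4 weight band is itself part of what the diet does — it is an intermediate outcome. Holding it fixed would remove that part of the effect; the total effect is the pooled difference.
The causal difference is the pooled difference: 0.548 − 0.461 = +0.087.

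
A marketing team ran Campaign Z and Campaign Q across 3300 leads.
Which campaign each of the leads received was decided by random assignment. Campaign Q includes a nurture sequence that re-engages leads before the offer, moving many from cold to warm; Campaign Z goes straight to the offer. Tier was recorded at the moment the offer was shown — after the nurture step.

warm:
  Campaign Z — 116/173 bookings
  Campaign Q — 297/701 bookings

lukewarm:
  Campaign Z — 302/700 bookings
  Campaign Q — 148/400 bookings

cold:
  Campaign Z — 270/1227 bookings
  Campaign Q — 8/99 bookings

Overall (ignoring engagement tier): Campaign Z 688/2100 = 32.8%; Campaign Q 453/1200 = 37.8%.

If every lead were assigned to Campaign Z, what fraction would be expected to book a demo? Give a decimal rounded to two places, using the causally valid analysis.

Engagement tier lies on the pathway campaign → engagement tier → outcome, so adjusting for it blocks the indirect effect. For the total causal effect of campaign, use the unadjusted pooled rates.
So P(outcome | do(Campaign Z)) is just the pooled rate for Campaign Z: 688/2100 = 0.328.

0.33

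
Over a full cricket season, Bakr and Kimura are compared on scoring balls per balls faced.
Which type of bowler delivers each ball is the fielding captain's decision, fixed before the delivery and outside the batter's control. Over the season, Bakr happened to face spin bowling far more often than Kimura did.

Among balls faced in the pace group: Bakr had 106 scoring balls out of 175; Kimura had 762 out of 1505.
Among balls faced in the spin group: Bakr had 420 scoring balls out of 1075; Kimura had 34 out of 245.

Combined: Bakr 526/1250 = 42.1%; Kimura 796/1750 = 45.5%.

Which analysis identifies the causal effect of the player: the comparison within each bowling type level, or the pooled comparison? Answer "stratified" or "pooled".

stratified

The bowling type-specific comparison favours Bakr throughout, but the pooled figures favour Kimura. The question is whether to condition on bowling type.
Bowling type satisfies the back-door criterion: it is not a descendant of the player, and it blocks the spurious path from player to outcome. Adjusting for it (i.e., using the within-bowling type rates) gives the causal effect.
Within each level — pace: 60.6% vs 50.6%; spin: 39.1% vs 13.9% — Bakr is higher every time.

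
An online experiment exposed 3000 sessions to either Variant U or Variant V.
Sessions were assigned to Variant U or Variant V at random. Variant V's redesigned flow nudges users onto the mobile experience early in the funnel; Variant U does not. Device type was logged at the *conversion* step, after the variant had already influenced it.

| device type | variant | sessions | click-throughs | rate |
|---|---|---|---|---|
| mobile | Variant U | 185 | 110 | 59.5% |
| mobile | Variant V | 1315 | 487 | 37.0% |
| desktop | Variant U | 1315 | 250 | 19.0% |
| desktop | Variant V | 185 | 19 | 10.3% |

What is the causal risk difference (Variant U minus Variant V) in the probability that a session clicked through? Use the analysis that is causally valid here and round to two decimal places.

The device type-specific comparison favours Variant U throughout, but the pooled figures favour Variant V. The question is whether to condition on device type.
The distribution of device type is itself part of what the variant does — it is an intermediate outcome. Holding it fixed would remove that part of the effect; the total effect is the pooled difference.
The causal difference is the pooled difference: 0.240 − 0.337 = -0.097.

-0.10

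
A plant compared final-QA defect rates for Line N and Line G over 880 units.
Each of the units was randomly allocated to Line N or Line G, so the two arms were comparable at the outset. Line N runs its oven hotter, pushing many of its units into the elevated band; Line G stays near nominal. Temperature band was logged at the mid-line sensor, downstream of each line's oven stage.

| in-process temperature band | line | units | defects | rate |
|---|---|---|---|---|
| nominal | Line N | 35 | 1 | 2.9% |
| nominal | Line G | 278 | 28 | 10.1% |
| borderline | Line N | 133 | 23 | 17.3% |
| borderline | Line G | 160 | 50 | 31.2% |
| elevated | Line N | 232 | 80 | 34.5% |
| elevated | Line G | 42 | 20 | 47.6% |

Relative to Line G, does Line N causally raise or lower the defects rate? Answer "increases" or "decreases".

increases

Line N is lower inside every in-process temperature band stratum but Line G is lower in aggregate. Whether to stratify depends on how in-process temperature band relates to the line.
In-process temperature band lies on the pathway line → in-process temperature band → outcome, so adjusting for it blocks the indirect effect. For the total causal effect of line, use the unadjusted pooled rates.
Pooled: Line N 26.0% vs Line G 20.4%; Line G is lower overall.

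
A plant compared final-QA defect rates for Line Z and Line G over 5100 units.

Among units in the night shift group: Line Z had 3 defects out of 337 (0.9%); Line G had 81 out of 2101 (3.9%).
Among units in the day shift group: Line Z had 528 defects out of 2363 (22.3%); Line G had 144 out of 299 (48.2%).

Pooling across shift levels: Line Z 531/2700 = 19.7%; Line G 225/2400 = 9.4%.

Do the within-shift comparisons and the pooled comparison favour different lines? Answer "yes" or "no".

Within each shift level (night shift 0.9% vs 3.9%; day shift 22.3% vs 48.2%), Line Z has the lower rate every time. Pooled: 19.7% vs 9.4% — Line G has the lower rate overall. The two comparisons disagree.

yes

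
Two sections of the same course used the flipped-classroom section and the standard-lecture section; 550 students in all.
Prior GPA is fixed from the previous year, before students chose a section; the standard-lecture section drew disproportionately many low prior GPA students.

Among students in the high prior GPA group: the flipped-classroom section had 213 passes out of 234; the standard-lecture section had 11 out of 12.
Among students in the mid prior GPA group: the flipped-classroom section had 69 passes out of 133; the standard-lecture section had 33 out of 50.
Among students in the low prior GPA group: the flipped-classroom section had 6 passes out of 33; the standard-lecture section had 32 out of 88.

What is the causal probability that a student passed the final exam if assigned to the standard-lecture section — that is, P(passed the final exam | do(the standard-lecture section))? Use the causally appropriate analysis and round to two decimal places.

0.71

Nothing the teaching method does changes prior GPA band; the imbalance is an allocation artefact. With prior GPA band also predicting the outcome, the pooled figure is confounded, and the within-stratum comparison is the causal one.
Standardising the standard-lecture section to the population prior GPA band mix: 0.447·11/12 + 0.333·33/50 + 0.220·32/88 = 0.710.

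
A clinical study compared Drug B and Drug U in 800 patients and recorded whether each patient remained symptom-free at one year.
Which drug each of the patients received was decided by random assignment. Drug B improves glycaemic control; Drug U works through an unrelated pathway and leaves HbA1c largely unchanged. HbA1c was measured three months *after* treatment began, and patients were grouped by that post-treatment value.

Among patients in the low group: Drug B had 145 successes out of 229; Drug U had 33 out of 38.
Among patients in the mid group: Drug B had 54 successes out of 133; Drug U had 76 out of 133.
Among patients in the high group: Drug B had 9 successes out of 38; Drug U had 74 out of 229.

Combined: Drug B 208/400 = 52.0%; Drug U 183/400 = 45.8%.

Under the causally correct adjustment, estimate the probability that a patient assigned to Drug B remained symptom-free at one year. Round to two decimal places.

HbA1c is recorded after the drug and is itself shifted by it — it sits on the causal path from drug to outcome. Conditioning on a mediator would strip out part of the effect we want; the pooled comparison gives the total causal effect.
So P(outcome | do(Drug B)) is just the pooled rate for Drug B: 208/400 = 0.520.

0.52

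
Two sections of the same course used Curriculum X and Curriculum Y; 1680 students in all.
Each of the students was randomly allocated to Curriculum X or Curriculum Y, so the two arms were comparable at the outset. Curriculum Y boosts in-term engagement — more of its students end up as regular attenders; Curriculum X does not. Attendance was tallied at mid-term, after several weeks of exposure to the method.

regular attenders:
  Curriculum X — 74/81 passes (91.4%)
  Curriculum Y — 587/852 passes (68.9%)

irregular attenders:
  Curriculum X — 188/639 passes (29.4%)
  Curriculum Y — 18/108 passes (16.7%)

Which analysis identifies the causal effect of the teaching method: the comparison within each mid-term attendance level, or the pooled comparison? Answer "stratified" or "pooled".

pooled

Within every mid-term attendance level Curriculum X has the higher rate, yet pooled Curriculum Y does — Simpson's reversal.
Mid-term attendance lies on the pathway teaching method → mid-term attendance → outcome, so adjusting for it blocks the indirect effect. For the total causal effect of teaching method, use the unadjusted pooled rates.
Pooled: Curriculum X 36.4% vs Curriculum Y 63.0%; Curriculum Y is higher overall.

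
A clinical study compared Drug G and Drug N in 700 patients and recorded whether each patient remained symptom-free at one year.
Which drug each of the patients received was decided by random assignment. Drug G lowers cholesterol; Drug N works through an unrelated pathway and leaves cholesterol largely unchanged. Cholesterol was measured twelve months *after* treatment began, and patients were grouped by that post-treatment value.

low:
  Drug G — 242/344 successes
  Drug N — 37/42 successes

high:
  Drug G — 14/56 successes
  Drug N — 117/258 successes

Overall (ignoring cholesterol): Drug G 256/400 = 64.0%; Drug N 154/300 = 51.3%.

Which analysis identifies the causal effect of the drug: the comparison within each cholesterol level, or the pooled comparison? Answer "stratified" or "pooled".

pooled

The distribution of cholesterol is itself part of what the drug does — it is an intermediate outcome. Holding it fixed would remove that part of the effect; the total effect is the pooled difference.
Pooled: Drug G 64.0% vs Drug N 51.3%; Drug G is higher overall.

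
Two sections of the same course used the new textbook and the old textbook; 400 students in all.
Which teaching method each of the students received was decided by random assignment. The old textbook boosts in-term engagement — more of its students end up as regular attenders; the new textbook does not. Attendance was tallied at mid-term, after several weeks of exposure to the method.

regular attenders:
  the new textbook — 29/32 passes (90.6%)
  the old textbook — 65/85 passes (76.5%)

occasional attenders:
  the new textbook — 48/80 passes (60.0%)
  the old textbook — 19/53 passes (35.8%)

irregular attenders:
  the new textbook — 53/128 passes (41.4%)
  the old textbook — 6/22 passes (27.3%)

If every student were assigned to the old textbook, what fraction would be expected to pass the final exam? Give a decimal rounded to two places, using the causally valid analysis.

0.56

Because the teaching method influences mid-term attendance, mid-term attendance is a post-treatment mediator, not a confounder. Stratifying on it would bias the estimate; the causal effect is the crude pooled difference.
So P(outcome | do(the old textbook)) is just the pooled rate for the old textbook: 90/160 = 0.562.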